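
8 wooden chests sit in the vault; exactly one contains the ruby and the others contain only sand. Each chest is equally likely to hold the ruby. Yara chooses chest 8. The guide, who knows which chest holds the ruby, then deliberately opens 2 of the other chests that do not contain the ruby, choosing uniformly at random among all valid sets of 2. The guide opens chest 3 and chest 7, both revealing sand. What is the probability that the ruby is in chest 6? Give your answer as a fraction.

7/40

Consider each possible location of the ruby in turn.
If it is in any of chests 1, 2, 4, 5, and 6 (prior 1/8 each): the guide has 15 equally likely choices, so probability 1/15; weight (1/8)·(1/15) = 1/120 each.
If it is in either of chests 3 and 7 (prior 1/8 each): that chest was opened and seen not to hold the prize — ruled out; weight (1/8)·0 = 0 each.
If it is in chest 8 (prior 1/8): the guide has 21 equally likely choices, so probability 1/21; weight (1/8)·(1/21) = 1/168.
The weights sum to 1/21.
So P(the ruby in chest 6 | the guide opened chest 3 and chest 7) = (1/120) / (1/21) = 7/40.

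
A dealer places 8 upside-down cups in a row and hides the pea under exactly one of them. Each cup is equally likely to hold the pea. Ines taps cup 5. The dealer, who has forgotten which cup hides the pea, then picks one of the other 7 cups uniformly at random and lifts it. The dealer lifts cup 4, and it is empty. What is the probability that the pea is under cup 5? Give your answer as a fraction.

1/7

Condition on the true location of the pea.
If it is under any of cups 1, 2, 3, 5, 6, 7, and 8 (prior 1/8 each): the dealer picks cup 4 with probability 1/7 regardless, and it is not the prize; weight (1/8)·(1/7) = 1/56 each.
If it is under cup 4 (prior 1/8): the dealer opened cup 4, so this case is ruled out; weight (1/8)·0 = 0.
The weights sum to 1/8.
So P(the pea under cup 5 | the dealer opened cup 4) = (1/56) / (1/8) = 1/7.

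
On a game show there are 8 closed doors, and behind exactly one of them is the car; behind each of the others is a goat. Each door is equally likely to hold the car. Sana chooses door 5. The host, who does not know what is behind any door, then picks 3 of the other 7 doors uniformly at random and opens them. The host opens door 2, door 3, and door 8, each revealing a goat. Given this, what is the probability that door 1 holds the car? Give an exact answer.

Because the host chose which doors to open without knowing where the car is, the choice is independent of the prize location. Learning that none of the 3 opened doors holds the car simply rules out those 3 locations and leaves the remaining 5 doors still equally likely by symmetry.
So P(the car behind door 1) = 1/5.

1/5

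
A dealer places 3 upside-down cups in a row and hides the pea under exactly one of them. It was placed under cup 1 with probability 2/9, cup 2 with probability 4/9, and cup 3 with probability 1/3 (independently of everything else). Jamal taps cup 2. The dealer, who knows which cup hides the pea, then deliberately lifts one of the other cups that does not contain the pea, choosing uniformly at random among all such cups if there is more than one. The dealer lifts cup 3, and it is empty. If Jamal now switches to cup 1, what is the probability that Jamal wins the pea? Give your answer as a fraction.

Condition on the true location of the pea.
If it is under cup 1 (prior 2/9): the dealer has no choice, probability 1; weight (2/9)·1 = 2/9.
If it is under cup 2 (prior 4/9): the dealer has 2 equally likely choices, so probability 1/2; weight (4/9)·(1/2) = 2/9.
If it is under cup 3 (prior 1/3): the dealer opened cup 3, so this case is ruled out; weight (1/3)·0 = 0.
The weights sum to 4/9.
So P(the pea under cup 1 | the dealer opened cup 3) = (2/9) / (4/9) = 1/2.

1/2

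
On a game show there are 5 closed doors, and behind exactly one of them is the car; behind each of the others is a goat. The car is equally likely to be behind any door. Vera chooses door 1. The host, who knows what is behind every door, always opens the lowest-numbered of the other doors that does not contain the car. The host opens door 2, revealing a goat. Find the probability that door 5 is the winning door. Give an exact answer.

Consider each possible location of the car in turn.
If it is behind any of doors 1, 3, 4, and 5 (prior 1/5 each): door 2 is the lowest-numbered option available, probability 1; weight (1/5)·1 = 1/5 each.
If it is behind door 2 (prior 1/5): the host opened door 2, so this case is ruled out; weight (1/5)·0 = 0.
The weights sum to 4/5.
So P(the car behind door 5 | the host opened door 2) = (1/5) / (4/5) = 1/4.

1/4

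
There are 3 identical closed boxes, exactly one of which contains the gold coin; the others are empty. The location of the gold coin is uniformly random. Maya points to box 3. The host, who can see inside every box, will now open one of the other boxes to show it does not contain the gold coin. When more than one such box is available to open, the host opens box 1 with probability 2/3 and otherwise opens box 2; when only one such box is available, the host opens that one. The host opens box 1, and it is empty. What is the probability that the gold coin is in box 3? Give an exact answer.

Consider each possible location of the gold coin in turn.
If it is in box 1 (prior 1/3): the host opened box 1, so this case is ruled out; weight (1/3)·0 = 0.
If it is in box 2 (prior 1/3): only box 1 is available, probability 1; weight (1/3)·1 = 1/3.
If it is in box 3 (prior 1/3): box 1 is available, opened with probability 2/3; weight (1/3)·(2/3) = 2/9.
The weights sum to 5/9.
So P(the gold coin in box 3 | the host opened box 1) = (2/9) / (5/9) = 2/5.

2/5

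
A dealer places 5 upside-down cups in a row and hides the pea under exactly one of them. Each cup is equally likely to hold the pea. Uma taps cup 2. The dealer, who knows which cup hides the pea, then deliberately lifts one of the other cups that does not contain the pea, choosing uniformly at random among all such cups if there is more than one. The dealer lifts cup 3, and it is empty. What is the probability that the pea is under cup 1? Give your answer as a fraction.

4/15

Apply Bayes' rule, conditioning on where the pea actually is.
If it is under any of cups 1, 4, and 5 (prior 1/5 each): the dealer has 3 equally likely choices, so probability 1/3; weight (1/5)·(1/3) = 1/15 each.
If it is under cup 2 (prior 1/5): the dealer has 4 equally likely choices, so probability 1/4; weight (1/5)·(1/4) = 1/20.
If it is under cup 3 (prior 1/5): the dealer opened cup 3, so this case is ruled out; weight (1/5)·0 = 0.
The weights sum to 1/4.
So P(the pea under cup 1 | the dealer opened cup 3) = (1/15) / (1/4) = 4/15.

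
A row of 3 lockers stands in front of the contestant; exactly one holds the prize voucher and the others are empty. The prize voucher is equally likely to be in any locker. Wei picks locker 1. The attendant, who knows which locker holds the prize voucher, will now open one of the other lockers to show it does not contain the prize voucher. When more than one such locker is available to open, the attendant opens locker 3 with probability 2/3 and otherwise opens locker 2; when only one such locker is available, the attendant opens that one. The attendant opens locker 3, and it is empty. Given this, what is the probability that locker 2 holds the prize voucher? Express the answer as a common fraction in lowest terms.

3/5

Consider each possible location of the prize voucher in turn.
If it is in locker 1 (prior 1/3): locker 3 is available, opened with probability 2/3; weight (1/3)·(2/3) = 2/9.
If it is in locker 2 (prior 1/3): only locker 3 is available, probability 1; weight (1/3)·1 = 1/3.
If it is in locker 3 (prior 1/3): the attendant opened locker 3, so this case is ruled out; weight (1/3)·0 = 0.
The weights sum to 5/9.
So P(the prize voucher in locker 2 | the attendant opened locker 3) = (1/3) / (5/9) = 3/5.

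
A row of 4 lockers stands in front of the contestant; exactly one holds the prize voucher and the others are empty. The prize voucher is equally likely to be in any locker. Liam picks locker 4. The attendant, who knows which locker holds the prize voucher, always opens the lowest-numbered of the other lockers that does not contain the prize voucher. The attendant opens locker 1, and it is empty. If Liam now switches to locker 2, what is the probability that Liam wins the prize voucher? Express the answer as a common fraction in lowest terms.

Consider each possible location of the prize voucher in turn.
If it is in locker 1 (prior 1/4): the attendant opened locker 1, so this case is ruled out; weight (1/4)·0 = 0.
If it is in any of lockers 2, 3, and 4 (prior 1/4 each): locker 1 is the lowest-numbered option available, probability 1; weight (1/4)·1 = 1/4 each.
The weights sum to 3/4.
So P(the prize voucher in locker 2 | the attendant opened locker 1) = (1/4) / (3/4) = 1/3.

1/3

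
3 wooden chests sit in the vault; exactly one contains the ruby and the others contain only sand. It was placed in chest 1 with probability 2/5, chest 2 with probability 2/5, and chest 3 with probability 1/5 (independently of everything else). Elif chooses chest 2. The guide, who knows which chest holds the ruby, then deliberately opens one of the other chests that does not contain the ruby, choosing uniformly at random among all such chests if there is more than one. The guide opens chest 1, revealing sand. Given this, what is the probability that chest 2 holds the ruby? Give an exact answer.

1/2

Condition on the true location of the ruby.
If it is in chest 1 (prior 2/5): the guide opened chest 1, so this case is ruled out; weight (2/5)·0 = 0.
If it is in chest 2 (prior 2/5): the guide has 2 equally likely choices, so probability 1/2; weight (2/5)·(1/2) = 1/5.
If it is in chest 3 (prior 1/5): the guide has no choice, probability 1; weight (1/5)·1 = 1/5.
The weights sum to 2/5.
So P(the ruby in chest 2 | the guide opened chest 1) = (1/5) / (2/5) = 1/2.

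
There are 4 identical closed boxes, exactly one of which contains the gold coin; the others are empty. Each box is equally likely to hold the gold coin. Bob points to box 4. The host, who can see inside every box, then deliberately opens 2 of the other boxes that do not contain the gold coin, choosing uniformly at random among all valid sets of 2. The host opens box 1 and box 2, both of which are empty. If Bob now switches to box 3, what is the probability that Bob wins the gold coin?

Condition on the true location of the gold coin.
If it is in either of boxes 1 and 2 (prior 1/4 each): that box was opened and seen not to hold the prize — ruled out; weight (1/4)·0 = 0 each.
If it is in box 3 (prior 1/4): the host has no choice, probability 1; weight (1/4)·1 = 1/4.
If it is in box 4 (prior 1/4): the host has 3 equally likely choices, so probability 1/3; weight (1/4)·(1/3) = 1/12.
The weights sum to 1/3.
So P(the gold coin in box 3 | the host opened box 1 and box 2) = (1/4) / (1/3) = 3/4.

3/4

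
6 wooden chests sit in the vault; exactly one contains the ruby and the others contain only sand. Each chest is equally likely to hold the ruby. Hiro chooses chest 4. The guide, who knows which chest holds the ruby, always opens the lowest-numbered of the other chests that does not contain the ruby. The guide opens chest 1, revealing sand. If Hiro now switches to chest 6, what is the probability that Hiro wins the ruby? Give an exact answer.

Condition on the true location of the ruby.
If it is in chest 1 (prior 1/6): the guide opened chest 1, so this case is ruled out; weight (1/6)·0 = 0.
If it is in any of chests 2, 3, 4, 5, and 6 (prior 1/6 each): chest 1 is the lowest-numbered option available, probability 1; weight (1/6)·1 = 1/6 each.
The weights sum to 5/6.
So P(the ruby in chest 6 | the guide opened chest 1) = (1/6) / (5/6) = 1/5.

1/5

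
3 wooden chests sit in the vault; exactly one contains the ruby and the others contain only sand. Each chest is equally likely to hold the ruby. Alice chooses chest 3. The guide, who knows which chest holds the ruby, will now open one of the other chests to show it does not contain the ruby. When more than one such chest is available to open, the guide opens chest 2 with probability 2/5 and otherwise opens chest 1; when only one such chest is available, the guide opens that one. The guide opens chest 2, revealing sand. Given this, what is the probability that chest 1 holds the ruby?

Consider each possible location of the ruby in turn.
If it is in chest 1 (prior 1/3): only chest 2 is available, probability 1; weight (1/3)·1 = 1/3.
If it is in chest 2 (prior 1/3): the guide opened chest 2, so this case is ruled out; weight (1/3)·0 = 0.
If it is in chest 3 (prior 1/3): chest 2 is available, opened with probability 2/5; weight (1/3)·(2/5) = 2/15.
The weights sum to 7/15.
So P(the ruby in chest 1 | the guide opened chest 2) = (1/3) / (7/15) = 5/7.

5/7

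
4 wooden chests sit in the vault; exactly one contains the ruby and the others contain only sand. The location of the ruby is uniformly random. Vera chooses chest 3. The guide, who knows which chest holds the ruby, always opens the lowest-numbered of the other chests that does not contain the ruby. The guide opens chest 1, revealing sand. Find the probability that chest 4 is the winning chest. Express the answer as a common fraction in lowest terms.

1/3

Condition on the true location of the ruby.
If it is in chest 1 (prior 1/4): the guide opened chest 1, so this case is ruled out; weight (1/4)·0 = 0.
If it is in any of chests 2, 3, and 4 (prior 1/4 each): chest 1 is the lowest-numbered option available, probability 1; weight (1/4)·1 = 1/4 each.
The weights sum to 3/4.
So P(the ruby in chest 4 | the guide opened chest 1) = (1/4) / (3/4) = 1/3.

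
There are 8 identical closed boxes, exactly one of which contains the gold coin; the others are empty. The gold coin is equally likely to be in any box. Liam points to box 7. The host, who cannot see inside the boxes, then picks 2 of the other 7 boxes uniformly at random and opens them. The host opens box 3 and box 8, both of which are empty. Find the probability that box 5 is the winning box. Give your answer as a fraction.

1/6

Condition on the true location of the gold coin.
If it is in any of boxes 1, 2, 4, 5, 6, and 7 (prior 1/8 each): the host picks exactly this set with probability 1/21 regardless, and none is the prize; weight (1/8)·(1/21) = 1/168 each.
If it is in either of boxes 3 and 8 (prior 1/8 each): that box was opened and seen not to hold the prize — ruled out; weight (1/8)·0 = 0 each.
The weights sum to 1/28.
So P(the gold coin in box 5 | the host opened box 3 and box 8) = (1/168) / (1/28) = 1/6.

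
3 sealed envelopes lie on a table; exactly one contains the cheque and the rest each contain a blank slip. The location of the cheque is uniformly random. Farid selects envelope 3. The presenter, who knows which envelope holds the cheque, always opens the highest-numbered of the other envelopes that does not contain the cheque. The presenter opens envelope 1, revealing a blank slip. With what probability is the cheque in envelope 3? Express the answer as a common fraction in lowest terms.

0

Apply Bayes' rule, conditioning on where the cheque actually is.
If it is in envelope 1 (prior 1/3): the presenter opened envelope 1, so this case is ruled out; weight (1/3)·0 = 0.
If it is in envelope 2 (prior 1/3): envelope 1 is the highest-numbered option available, probability 1; weight (1/3)·1 = 1/3.
If it is in envelope 3 (prior 1/3): the presenter would have opened envelope 2 instead, probability 0; weight (1/3)·0 = 0.
The weights sum to 1/3.
So P(the cheque in envelope 3 | the presenter opened envelope 1) = 0 / (1/3) = 0.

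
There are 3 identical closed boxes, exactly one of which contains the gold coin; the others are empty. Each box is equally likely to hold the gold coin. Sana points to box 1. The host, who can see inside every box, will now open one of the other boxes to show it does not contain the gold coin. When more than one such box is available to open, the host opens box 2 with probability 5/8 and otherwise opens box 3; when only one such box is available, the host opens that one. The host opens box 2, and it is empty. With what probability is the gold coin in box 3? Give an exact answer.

Apply Bayes' rule, conditioning on where the gold coin actually is.
If it is in box 1 (prior 1/3): box 2 is available, opened with probability 5/8; weight (1/3)·(5/8) = 5/24.
If it is in box 2 (prior 1/3): the host opened box 2, so this case is ruled out; weight (1/3)·0 = 0.
If it is in box 3 (prior 1/3): only box 2 is available, probability 1; weight (1/3)·1 = 1/3.
The weights sum to 13/24.
So P(the gold coin in box 3 | the host opened box 2) = (1/3) / (13/24) = 8/13.

8/13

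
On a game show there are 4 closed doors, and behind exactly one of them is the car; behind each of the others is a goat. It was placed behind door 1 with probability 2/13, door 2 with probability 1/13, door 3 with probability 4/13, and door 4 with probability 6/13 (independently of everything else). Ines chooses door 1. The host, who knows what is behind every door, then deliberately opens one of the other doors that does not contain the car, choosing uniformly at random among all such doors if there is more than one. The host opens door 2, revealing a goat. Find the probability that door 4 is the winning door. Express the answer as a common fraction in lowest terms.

9/17

Consider each possible location of the car in turn.
If it is behind door 1 (prior 2/13): the host has 3 equally likely choices, so probability 1/3; weight (2/13)·(1/3) = 2/39.
If it is behind door 2 (prior 1/13): the host opened door 2, so this case is ruled out; weight (1/13)·0 = 0.
If it is behind door 3 (prior 4/13): the host has 2 equally likely choices, so probability 1/2; weight (4/13)·(1/2) = 2/13.
If it is behind door 4 (prior 6/13): the host has 2 equally likely choices, so probability 1/2; weight (6/13)·(1/2) = 3/13.
The weights sum to 17/39.
So P(the car behind door 4 | the host opened door 2) = (3/13) / (17/39) = 9/17.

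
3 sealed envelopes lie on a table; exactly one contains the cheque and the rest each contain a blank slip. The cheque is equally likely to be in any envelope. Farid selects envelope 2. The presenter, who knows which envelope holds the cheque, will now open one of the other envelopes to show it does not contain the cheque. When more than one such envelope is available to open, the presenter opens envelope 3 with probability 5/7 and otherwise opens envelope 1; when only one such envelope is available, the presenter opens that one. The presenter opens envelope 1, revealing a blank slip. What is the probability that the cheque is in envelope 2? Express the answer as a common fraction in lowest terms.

Condition on the true location of the cheque.
If it is in envelope 1 (prior 1/3): the presenter opened envelope 1, so this case is ruled out; weight (1/3)·0 = 0.
If it is in envelope 2 (prior 1/3): envelope 3 is available but not opened, probability 2/7; weight (1/3)·(2/7) = 2/21.
If it is in envelope 3 (prior 1/3): only envelope 1 is available, probability 1; weight (1/3)·1 = 1/3.
The weights sum to 3/7.
So P(the cheque in envelope 2 | the presenter opened envelope 1) = (2/21) / (3/7) = 2/9.

2/9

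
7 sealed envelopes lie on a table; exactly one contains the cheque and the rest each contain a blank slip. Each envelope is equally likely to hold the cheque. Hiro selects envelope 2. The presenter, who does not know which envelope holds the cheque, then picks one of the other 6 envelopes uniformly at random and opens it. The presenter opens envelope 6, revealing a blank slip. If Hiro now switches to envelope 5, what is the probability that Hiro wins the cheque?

Apply Bayes' rule, conditioning on where the cheque actually is.
If it is in any of envelopes 1, 2, 3, 4, 5, and 7 (prior 1/7 each): the presenter picks envelope 6 with probability 1/6 regardless, and it is not the prize; weight (1/7)·(1/6) = 1/42 each.
If it is in envelope 6 (prior 1/7): the presenter opened envelope 6, so this case is ruled out; weight (1/7)·0 = 0.
The weights sum to 1/7.
So P(the cheque in envelope 5 | the presenter opened envelope 6) = (1/42) / (1/7) = 1/6.

1/6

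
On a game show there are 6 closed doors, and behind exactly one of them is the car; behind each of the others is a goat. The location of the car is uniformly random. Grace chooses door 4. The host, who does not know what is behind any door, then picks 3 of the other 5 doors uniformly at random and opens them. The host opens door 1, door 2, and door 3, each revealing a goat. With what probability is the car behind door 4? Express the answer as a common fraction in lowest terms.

1/3

Consider each possible location of the car in turn.
If it is behind any of doors 1, 2, and 3 (prior 1/6 each): that door was opened and seen not to hold the prize — ruled out; weight (1/6)·0 = 0 each.
If it is behind any of doors 4, 5, and 6 (prior 1/6 each): the host picks exactly this set with probability 1/10 regardless, and none is the prize; weight (1/6)·(1/10) = 1/60 each.
The weights sum to 1/20.
So P(the car behind door 4 | the host opened door 1, door 2, and door 3) = (1/60) / (1/20) = 1/3.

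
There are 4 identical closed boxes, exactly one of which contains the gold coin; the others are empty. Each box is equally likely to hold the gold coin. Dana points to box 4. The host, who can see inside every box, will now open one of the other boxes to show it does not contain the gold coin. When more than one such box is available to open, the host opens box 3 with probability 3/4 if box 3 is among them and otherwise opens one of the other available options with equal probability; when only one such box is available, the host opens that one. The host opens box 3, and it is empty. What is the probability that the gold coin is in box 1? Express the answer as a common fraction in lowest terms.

Apply Bayes' rule, conditioning on where the gold coin actually is.
If it is in any of boxes 1, 2, and 4 (prior 1/4 each): box 3 is available, opened with probability 3/4; weight (1/4)·(3/4) = 3/16 each.
If it is in box 3 (prior 1/4): the host opened box 3, so this case is ruled out; weight (1/4)·0 = 0.
The weights sum to 9/16.
So P(the gold coin in box 1 | the host opened box 3) = (3/16) / (9/16) = 1/3.

1/3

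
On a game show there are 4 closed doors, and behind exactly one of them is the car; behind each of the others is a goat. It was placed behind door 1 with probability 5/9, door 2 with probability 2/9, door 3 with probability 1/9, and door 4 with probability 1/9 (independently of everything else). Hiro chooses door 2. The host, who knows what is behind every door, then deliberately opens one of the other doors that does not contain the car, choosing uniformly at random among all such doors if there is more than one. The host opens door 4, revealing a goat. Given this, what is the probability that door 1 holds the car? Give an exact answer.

Apply Bayes' rule, conditioning on where the car actually is.
If it is behind door 1 (prior 5/9): the host has 2 equally likely choices, so probability 1/2; weight (5/9)·(1/2) = 5/18.
If it is behind door 2 (prior 2/9): the host has 3 equally likely choices, so probability 1/3; weight (2/9)·(1/3) = 2/27.
If it is behind door 3 (prior 1/9): the host has 2 equally likely choices, so probability 1/2; weight (1/9)·(1/2) = 1/18.
If it is behind door 4 (prior 1/9): the host opened door 4, so this case is ruled out; weight (1/9)·0 = 0.
The weights sum to 11/27.
So P(the car behind door 1 | the host opened door 4) = (5/18) / (11/27) = 15/22.

15/22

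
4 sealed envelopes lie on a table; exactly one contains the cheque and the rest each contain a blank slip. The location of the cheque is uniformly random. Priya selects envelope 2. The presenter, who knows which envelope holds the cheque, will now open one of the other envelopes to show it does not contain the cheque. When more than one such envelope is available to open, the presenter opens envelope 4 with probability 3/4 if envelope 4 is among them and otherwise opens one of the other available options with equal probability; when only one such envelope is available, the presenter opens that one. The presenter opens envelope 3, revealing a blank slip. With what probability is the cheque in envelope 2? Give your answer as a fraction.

Apply Bayes' rule, conditioning on where the cheque actually is.
If it is in envelope 1 (prior 1/4): envelope 4 is available but not opened, probability 1/4; weight (1/4)·(1/4) = 1/16.
If it is in envelope 2 (prior 1/4): envelope 4 is available but not opened; envelope 3 gets probability (1 − 3/4)/2 = 1/8; weight (1/4)·(1/8) = 1/32.
If it is in envelope 3 (prior 1/4): the presenter opened envelope 3, so this case is ruled out; weight (1/4)·0 = 0.
If it is in envelope 4 (prior 1/4): envelope 4 holds the prize so is unavailable; the presenter chooses uniformly among the 2 others, probability 1/2; weight (1/4)·(1/2) = 1/8.
The weights sum to 7/32.
So P(the cheque in envelope 2 | the presenter opened envelope 3) = (1/32) / (7/32) = 1/7.

1/7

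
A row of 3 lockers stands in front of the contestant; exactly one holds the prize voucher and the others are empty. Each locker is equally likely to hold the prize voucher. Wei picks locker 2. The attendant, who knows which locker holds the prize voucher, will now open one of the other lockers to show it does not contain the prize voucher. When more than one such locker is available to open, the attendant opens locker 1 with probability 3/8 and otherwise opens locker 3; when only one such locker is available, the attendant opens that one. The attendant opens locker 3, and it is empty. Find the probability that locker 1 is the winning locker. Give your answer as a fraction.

Apply Bayes' rule, conditioning on where the prize voucher actually is.
If it is in locker 1 (prior 1/3): only locker 3 is available, probability 1; weight (1/3)·1 = 1/3.
If it is in locker 2 (prior 1/3): locker 1 is available but not opened, probability 5/8; weight (1/3)·(5/8) = 5/24.
If it is in locker 3 (prior 1/3): the attendant opened locker 3, so this case is ruled out; weight (1/3)·0 = 0.
The weights sum to 13/24.
So P(the prize voucher in locker 1 | the attendant opened locker 3) = (1/3) / (13/24) = 8/13.

8/13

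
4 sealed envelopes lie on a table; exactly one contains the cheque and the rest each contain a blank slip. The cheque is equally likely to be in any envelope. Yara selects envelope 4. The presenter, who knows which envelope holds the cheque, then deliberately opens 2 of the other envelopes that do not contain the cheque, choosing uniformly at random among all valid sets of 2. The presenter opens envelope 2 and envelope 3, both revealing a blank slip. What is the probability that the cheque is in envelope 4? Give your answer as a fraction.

Condition on the true location of the cheque.
If it is in envelope 1 (prior 1/4): the presenter has no choice, probability 1; weight (1/4)·1 = 1/4.
If it is in either of envelopes 2 and 3 (prior 1/4 each): that envelope was opened and seen not to hold the prize — ruled out; weight (1/4)·0 = 0 each.
If it is in envelope 4 (prior 1/4): the presenter has 3 equally likely choices, so probability 1/3; weight (1/4)·(1/3) = 1/12.
The weights sum to 1/3.
So P(the cheque in envelope 4 | the presenter opened envelope 2 and envelope 3) = (1/12) / (1/3) = 1/4.

1/4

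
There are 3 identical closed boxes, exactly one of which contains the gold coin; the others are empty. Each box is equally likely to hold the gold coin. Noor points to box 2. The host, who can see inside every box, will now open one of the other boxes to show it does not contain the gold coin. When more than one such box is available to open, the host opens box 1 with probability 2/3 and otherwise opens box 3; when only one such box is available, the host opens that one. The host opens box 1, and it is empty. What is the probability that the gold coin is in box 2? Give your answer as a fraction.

Consider each possible location of the gold coin in turn.
If it is in box 1 (prior 1/3): the host opened box 1, so this case is ruled out; weight (1/3)·0 = 0.
If it is in box 2 (prior 1/3): box 1 is available, opened with probability 2/3; weight (1/3)·(2/3) = 2/9.
If it is in box 3 (prior 1/3): only box 1 is available, probability 1; weight (1/3)·1 = 1/3.
The weights sum to 5/9.
So P(the gold coin in box 2 | the host opened box 1) = (2/9) / (5/9) = 2/5.

2/5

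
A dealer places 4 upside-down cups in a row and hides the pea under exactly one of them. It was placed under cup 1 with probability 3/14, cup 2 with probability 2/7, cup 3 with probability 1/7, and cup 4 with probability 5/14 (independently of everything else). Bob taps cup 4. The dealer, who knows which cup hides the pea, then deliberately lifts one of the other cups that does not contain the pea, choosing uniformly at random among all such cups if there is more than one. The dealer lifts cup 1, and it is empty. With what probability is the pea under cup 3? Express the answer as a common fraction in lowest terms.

Condition on the true location of the pea.
If it is under cup 1 (prior 3/14): the dealer opened cup 1, so this case is ruled out; weight (3/14)·0 = 0.
If it is under cup 2 (prior 2/7): the dealer has 2 equally likely choices, so probability 1/2; weight (2/7)·(1/2) = 1/7.
If it is under cup 3 (prior 1/7): the dealer has 2 equally likely choices, so probability 1/2; weight (1/7)·(1/2) = 1/14.
If it is under cup 4 (prior 5/14): the dealer has 3 equally likely choices, so probability 1/3; weight (5/14)·(1/3) = 5/42.
The weights sum to 1/3.
So P(the pea under cup 3 | the dealer opened cup 1) = (1/14) / (1/3) = 3/14.

3/14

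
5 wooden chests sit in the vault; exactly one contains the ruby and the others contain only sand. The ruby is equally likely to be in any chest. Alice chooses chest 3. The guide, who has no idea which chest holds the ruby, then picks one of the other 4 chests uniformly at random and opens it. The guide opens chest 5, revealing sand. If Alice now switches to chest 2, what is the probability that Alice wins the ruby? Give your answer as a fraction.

Consider each possible location of the ruby in turn.
If it is in any of chests 1, 2, 3, and 4 (prior 1/5 each): the guide picks chest 5 with probability 1/4 regardless, and it is not the prize; weight (1/5)·(1/4) = 1/20 each.
If it is in chest 5 (prior 1/5): the guide opened chest 5, so this case is ruled out; weight (1/5)·0 = 0.
The weights sum to 1/5.
So P(the ruby in chest 2 | the guide opened chest 5) = (1/20) / (1/5) = 1/4.

1/4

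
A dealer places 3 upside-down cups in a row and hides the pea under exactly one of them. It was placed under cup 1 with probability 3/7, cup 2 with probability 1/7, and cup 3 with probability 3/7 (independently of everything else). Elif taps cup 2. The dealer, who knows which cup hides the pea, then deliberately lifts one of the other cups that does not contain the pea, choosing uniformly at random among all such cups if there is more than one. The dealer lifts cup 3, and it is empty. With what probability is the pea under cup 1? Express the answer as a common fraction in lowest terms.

Consider each possible location of the pea in turn.
If it is under cup 1 (prior 3/7): the dealer has no choice, probability 1; weight (3/7)·1 = 3/7.
If it is under cup 2 (prior 1/7): the dealer has 2 equally likely choices, so probability 1/2; weight (1/7)·(1/2) = 1/14.
If it is under cup 3 (prior 3/7): the dealer opened cup 3, so this case is ruled out; weight (3/7)·0 = 0.
The weights sum to 1/2.
So P(the pea under cup 1 | the dealer opened cup 3) = (3/7) / (1/2) = 6/7.

6/7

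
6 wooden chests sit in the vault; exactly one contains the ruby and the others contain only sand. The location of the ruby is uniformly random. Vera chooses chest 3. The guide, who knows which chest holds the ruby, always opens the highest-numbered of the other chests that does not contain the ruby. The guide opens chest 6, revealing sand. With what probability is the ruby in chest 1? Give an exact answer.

Apply Bayes' rule, conditioning on where the ruby actually is.
If it is in any of chests 1, 2, 3, 4, and 5 (prior 1/6 each): chest 6 is the highest-numbered option available, probability 1; weight (1/6)·1 = 1/6 each.
If it is in chest 6 (prior 1/6): the guide opened chest 6, so this case is ruled out; weight (1/6)·0 = 0.
The weights sum to 5/6.
So P(the ruby in chest 1 | the guide opened chest 6) = (1/6) / (5/6) = 1/5.

1/5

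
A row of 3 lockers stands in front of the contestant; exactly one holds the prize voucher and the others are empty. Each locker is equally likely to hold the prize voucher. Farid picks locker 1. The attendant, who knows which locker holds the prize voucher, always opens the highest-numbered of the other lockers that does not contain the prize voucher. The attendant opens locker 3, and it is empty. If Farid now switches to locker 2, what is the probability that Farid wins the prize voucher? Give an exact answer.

1/2

Apply Bayes' rule, conditioning on where the prize voucher actually is.
If it is in either of lockers 1 and 2 (prior 1/3 each): locker 3 is the highest-numbered option available, probability 1; weight (1/3)·1 = 1/3 each.
If it is in locker 3 (prior 1/3): the attendant opened locker 3, so this case is ruled out; weight (1/3)·0 = 0.
The weights sum to 2/3.
So P(the prize voucher in locker 2 | the attendant opened locker 3) = (1/3) / (2/3) = 1/2.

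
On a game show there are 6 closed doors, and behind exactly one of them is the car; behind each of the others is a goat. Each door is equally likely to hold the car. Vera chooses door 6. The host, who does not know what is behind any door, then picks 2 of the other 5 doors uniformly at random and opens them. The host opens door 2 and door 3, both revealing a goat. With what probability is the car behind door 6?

1/4

Because the host chose which doors to open without knowing where the car is, the choice is independent of the prize location. Learning that none of the 2 opened doors holds the car simply rules out those 2 locations and leaves the remaining 4 doors still equally likely by symmetry.
So P(the car behind door 6) = 1/4.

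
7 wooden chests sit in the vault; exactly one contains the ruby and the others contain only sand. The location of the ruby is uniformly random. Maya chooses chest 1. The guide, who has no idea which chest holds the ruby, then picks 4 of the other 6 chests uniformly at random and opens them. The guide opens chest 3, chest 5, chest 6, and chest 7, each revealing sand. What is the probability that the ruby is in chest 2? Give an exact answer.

1/3

Because the guide chose which chests to open without knowing where the ruby is, the choice is independent of the prize location. Learning that none of the 4 opened chests holds the ruby simply rules out those 4 locations and leaves the remaining 3 chests still equally likely by symmetry.
So P(the ruby in chest 2) = 1/3.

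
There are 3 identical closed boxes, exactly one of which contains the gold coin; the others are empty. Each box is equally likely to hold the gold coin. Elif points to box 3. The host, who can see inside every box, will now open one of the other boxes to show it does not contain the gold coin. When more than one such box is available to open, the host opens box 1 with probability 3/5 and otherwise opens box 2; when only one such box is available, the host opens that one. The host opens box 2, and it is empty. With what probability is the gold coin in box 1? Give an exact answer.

Condition on the true location of the gold coin.
If it is in box 1 (prior 1/3): only box 2 is available, probability 1; weight (1/3)·1 = 1/3.
If it is in box 2 (prior 1/3): the host opened box 2, so this case is ruled out; weight (1/3)·0 = 0.
If it is in box 3 (prior 1/3): box 1 is available but not opened, probability 2/5; weight (1/3)·(2/5) = 2/15.
The weights sum to 7/15.
So P(the gold coin in box 1 | the host opened box 2) = (1/3) / (7/15) = 5/7.

5/7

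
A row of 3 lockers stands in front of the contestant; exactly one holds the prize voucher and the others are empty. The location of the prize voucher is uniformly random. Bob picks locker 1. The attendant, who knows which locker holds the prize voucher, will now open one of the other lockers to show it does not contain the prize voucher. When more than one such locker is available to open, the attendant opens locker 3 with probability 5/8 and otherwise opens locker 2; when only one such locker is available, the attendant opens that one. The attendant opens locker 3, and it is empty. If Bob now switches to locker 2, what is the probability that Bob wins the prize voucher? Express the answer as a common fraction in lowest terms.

8/13

Consider each possible location of the prize voucher in turn.
If it is in locker 1 (prior 1/3): locker 3 is available, opened with probability 5/8; weight (1/3)·(5/8) = 5/24.
If it is in locker 2 (prior 1/3): only locker 3 is available, probability 1; weight (1/3)·1 = 1/3.
If it is in locker 3 (prior 1/3): the attendant opened locker 3, so this case is ruled out; weight (1/3)·0 = 0.
The weights sum to 13/24.
So P(the prize voucher in locker 2 | the attendant opened locker 3) = (1/3) / (13/24) = 8/13.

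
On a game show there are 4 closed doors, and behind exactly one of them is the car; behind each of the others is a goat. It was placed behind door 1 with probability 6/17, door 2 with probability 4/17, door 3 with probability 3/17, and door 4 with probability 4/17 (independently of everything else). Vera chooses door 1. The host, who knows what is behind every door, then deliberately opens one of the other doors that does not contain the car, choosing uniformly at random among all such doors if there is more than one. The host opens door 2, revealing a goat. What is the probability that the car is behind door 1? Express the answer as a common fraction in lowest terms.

Condition on the true location of the car.
If it is behind door 1 (prior 6/17): the host has 3 equally likely choices, so probability 1/3; weight (6/17)·(1/3) = 2/17.
If it is behind door 2 (prior 4/17): the host opened door 2, so this case is ruled out; weight (4/17)·0 = 0.
If it is behind door 3 (prior 3/17): the host has 2 equally likely choices, so probability 1/2; weight (3/17)·(1/2) = 3/34.
If it is behind door 4 (prior 4/17): the host has 2 equally likely choices, so probability 1/2; weight (4/17)·(1/2) = 2/17.
The weights sum to 11/34.
So P(the car behind door 1 | the host opened door 2) = (2/17) / (11/34) = 4/11.

4/11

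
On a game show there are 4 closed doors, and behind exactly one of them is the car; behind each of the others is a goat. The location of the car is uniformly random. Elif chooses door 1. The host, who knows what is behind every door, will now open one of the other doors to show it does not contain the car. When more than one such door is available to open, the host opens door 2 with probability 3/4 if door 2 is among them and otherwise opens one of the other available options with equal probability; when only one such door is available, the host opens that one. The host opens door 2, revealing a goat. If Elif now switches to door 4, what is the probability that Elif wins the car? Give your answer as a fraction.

Condition on the true location of the car.
If it is behind any of doors 1, 3, and 4 (prior 1/4 each): door 2 is available, opened with probability 3/4; weight (1/4)·(3/4) = 3/16 each.
If it is behind door 2 (prior 1/4): the host opened door 2, so this case is ruled out; weight (1/4)·0 = 0.
The weights sum to 9/16.
So P(the car behind door 4 | the host opened door 2) = (3/16) / (9/16) = 1/3.

1/3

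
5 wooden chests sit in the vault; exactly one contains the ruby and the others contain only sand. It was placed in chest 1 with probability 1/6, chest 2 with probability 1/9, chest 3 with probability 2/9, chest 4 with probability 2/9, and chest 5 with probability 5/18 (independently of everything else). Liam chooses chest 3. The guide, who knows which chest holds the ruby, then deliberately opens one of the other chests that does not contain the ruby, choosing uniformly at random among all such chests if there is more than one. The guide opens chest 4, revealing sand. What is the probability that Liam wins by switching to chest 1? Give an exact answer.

Apply Bayes' rule, conditioning on where the ruby actually is.
If it is in chest 1 (prior 1/6): the guide has 3 equally likely choices, so probability 1/3; weight (1/6)·(1/3) = 1/18.
If it is in chest 2 (prior 1/9): the guide has 3 equally likely choices, so probability 1/3; weight (1/9)·(1/3) = 1/27.
If it is in chest 3 (prior 2/9): the guide has 4 equally likely choices, so probability 1/4; weight (2/9)·(1/4) = 1/18.
If it is in chest 4 (prior 2/9): the guide opened chest 4, so this case is ruled out; weight (2/9)·0 = 0.
If it is in chest 5 (prior 5/18): the guide has 3 equally likely choices, so probability 1/3; weight (5/18)·(1/3) = 5/54.
The weights sum to 13/54.
So P(the ruby in chest 1 | the guide opened chest 4) = (1/18) / (13/54) = 3/13.

3/13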